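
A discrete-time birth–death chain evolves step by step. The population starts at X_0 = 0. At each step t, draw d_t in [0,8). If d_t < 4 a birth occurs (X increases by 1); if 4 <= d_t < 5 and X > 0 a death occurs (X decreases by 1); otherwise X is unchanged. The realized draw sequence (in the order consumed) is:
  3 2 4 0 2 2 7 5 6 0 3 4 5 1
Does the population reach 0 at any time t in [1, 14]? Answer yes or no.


t=0: X=0, d=3 → birth, X_1=1
t=1: X=1, d=2 → birth, X_2=2
t=2: X=2, d=4 → death, X_3=1
t=3: X=1, d=0 → birth, X_4=2
t=4: X=2, d=2 → birth, X_5=3
t=5: X=3, d=2 → birth, X_6=4
t=6: X=4, d=7 → hold, X_7=4
t=7: X=4, d=5 → hold, X_8=4
t=8: X=4, d=6 → hold, X_9=4
t=9: X=4, d=0 → birth, X_10=5
t=10: X=5, d=3 → birth, X_11=6
t=11: X=6, d=4 → death, X_12=5
t=12: X=5, d=5 → hold, X_13=5
t=13: X=5, d=1 → birth, X_14=6

no


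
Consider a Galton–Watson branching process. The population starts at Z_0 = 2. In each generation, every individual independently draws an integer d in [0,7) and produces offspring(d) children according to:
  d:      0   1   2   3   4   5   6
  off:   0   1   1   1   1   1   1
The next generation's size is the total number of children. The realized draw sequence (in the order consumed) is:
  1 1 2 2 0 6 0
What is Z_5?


gen 0: Z_0=2, draws=[1, 1], offspring=[1, 1], Z_1=2
gen 1: Z_1=2, draws=[2, 2], offspring=[1, 1], Z_2=2
gen 2: Z_2=2, draws=[0, 6], offspring=[0, 1], Z_3=1
gen 3: Z_3=1, draws=[0], offspring=[0], Z_4=0
gen 4: Z_4=0, draws=[], offspring=[], Z_5=0

0


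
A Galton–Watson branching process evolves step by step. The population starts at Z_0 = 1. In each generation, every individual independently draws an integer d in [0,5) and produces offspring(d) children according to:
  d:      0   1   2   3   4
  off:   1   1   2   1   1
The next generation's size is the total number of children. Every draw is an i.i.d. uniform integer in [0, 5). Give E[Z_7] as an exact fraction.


Outcome values over d=0..4: [1, 1, 2, 1, 1]
Σy = 6, Σy² = 8, M = 5
μ = 6/5 = 6/5,  σ² = 8/5 − (6/5)² = 4/25
E[Z_0] = 1
E[Z_1] = 6/5·E[Z_0] = 6/5
E[Z_2] = 6/5·E[Z_1] = 36/25
E[Z_3] = 6/5·E[Z_2] = 216/125
E[Z_4] = 6/5·E[Z_3] = 1296/625
E[Z_5] = 6/5·E[Z_4] = 7776/3125
E[Z_6] = 6/5·E[Z_5] = 46656/15625
E[Z_7] = 6/5·E[Z_6] = 279936/78125

279936/78125


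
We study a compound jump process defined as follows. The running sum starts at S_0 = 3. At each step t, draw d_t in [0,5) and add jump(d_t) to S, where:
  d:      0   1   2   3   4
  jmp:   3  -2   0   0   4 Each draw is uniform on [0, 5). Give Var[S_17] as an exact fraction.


Outcome values over d=0..4: [3, -2, 0, 0, 4]
Σy = 5, Σy² = 29, M = 5
μ = 5/5 = 1,  σ² = 29/5 − (1)² = 24/5
Independent increments: Var[S_17] = 17·σ² = 17·(24/5) = 408/5

408/5


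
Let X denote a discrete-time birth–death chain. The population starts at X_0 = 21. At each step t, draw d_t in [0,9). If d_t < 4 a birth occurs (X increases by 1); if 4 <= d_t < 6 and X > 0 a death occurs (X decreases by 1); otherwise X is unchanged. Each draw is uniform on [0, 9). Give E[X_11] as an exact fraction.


211/9

X can drop by at most 1 per step and X_0 = 21 > T = 11, so X_t >= 21 − t >= 10 > 0 for every t <= 11: the floor at 0 (the 'and X > 0' condition) never binds. Hence X_11 = X_0 + Σ_{t<11} Y_t with i.i.d. increments Y_t = y(d_t) ∈ {+1, −1, 0}.
Outcome values over d=0..8: [1, 1, 1, 1, -1, -1, 0, 0, 0]
Σy = 2, Σy² = 6, M = 9
μ = 2/9 = 2/9,  σ² = 6/9 − (2/9)² = 50/81
E[X_11] = 21 + 11·(2/9) = 211/9


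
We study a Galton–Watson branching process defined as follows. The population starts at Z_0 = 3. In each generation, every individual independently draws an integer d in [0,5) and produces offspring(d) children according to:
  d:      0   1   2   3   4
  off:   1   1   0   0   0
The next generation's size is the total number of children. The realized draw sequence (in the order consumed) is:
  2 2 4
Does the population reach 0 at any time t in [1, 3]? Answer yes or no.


yes

gen 0: Z_0=3, draws=[2, 2, 4], offspring=[0, 0, 0], Z_1=0
gen 1: Z_1=0, draws=[], offspring=[], Z_2=0
gen 2: Z_2=0, draws=[], offspring=[], Z_3=0


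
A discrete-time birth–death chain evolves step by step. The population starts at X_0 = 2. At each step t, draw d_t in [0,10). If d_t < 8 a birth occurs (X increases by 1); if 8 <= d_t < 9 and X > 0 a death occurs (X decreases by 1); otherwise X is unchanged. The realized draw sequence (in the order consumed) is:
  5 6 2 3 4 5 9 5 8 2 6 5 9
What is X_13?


11

t=0: X=2, d=5 → birth, X_1=3
t=1: X=3, d=6 → birth, X_2=4
t=2: X=4, d=2 → birth, X_3=5
t=3: X=5, d=3 → birth, X_4=6
t=4: X=6, d=4 → birth, X_5=7
t=5: X=7, d=5 → birth, X_6=8
t=6: X=8, d=9 → hold, X_7=8
t=7: X=8, d=5 → birth, X_8=9
t=8: X=9, d=8 → death, X_9=8
t=9: X=8, d=2 → birth, X_10=9
t=10: X=9, d=6 → birth, X_11=10
t=11: X=10, d=5 → birth, X_12=11
t=12: X=11, d=9 → hold, X_13=11


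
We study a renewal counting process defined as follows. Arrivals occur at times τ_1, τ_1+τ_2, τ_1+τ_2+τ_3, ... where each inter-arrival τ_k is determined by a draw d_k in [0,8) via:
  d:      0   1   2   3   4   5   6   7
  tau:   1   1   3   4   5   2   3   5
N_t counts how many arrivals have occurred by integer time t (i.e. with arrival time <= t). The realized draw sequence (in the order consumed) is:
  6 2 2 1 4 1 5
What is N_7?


2

draw d_1=6: τ_1=3, arrival time A_1=3
draw d_2=2: τ_2=3, arrival time A_2=6
draw d_3=2: τ_3=3, arrival time A_3=9
draw d_4=1: τ_4=1, arrival time A_4=10
draw d_5=4: τ_5=5, arrival time A_5=15
draw d_6=1: τ_6=1, arrival time A_6=16
draw d_7=5: τ_7=2, arrival time A_7=18
N_t over t=0..7: 0:0 1:0 2:0 3:1 4:1 5:1 6:2 7:2


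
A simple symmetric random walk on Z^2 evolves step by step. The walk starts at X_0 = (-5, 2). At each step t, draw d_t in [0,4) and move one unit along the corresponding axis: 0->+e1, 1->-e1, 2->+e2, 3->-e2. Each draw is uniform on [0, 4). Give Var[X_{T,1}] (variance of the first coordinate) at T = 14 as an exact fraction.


7

Outcome values over d=0..3: [1, -1, 0, 0]
Σy = 0, Σy² = 2, M = 4
μ = 0/4 = 0,  σ² = 2/4 − (0)² = 1/2
Independent increments: Var[X_14] = 14·σ² = 14·(1/2) = 7


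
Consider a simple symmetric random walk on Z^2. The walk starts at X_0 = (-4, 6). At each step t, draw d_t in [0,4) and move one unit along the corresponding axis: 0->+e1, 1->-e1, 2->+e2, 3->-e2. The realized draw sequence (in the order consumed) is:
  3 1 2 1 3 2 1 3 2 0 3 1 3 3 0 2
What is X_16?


(-6, 4)

t=0: X=(-4, 6), d=3 → -e2, X_1=(-4, 5)
t=1: X=(-4, 5), d=1 → -e1, X_2=(-5, 5)
t=2: X=(-5, 5), d=2 → +e2, X_3=(-5, 6)
t=3: X=(-5, 6), d=1 → -e1, X_4=(-6, 6)
t=4: X=(-6, 6), d=3 → -e2, X_5=(-6, 5)
t=5: X=(-6, 5), d=2 → +e2, X_6=(-6, 6)
t=6: X=(-6, 6), d=1 → -e1, X_7=(-7, 6)
t=7: X=(-7, 6), d=3 → -e2, X_8=(-7, 5)
t=8: X=(-7, 5), d=2 → +e2, X_9=(-7, 6)
t=9: X=(-7, 6), d=0 → +e1, X_10=(-6, 6)
t=10: X=(-6, 6), d=3 → -e2, X_11=(-6, 5)
t=11: X=(-6, 5), d=1 → -e1, X_12=(-7, 5)
t=12: X=(-7, 5), d=3 → -e2, X_13=(-7, 4)
t=13: X=(-7, 4), d=3 → -e2, X_14=(-7, 3)
t=14: X=(-7, 3), d=0 → +e1, X_15=(-6, 3)
t=15: X=(-6, 3), d=2 → +e2, X_16=(-6, 4)


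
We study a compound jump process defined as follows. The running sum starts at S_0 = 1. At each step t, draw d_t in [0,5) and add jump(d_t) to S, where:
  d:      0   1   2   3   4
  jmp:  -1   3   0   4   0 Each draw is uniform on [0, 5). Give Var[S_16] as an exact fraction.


Outcome values over d=0..4: [-1, 3, 0, 4, 0]
Σy = 6, Σy² = 26, M = 5
μ = 6/5 = 6/5,  σ² = 26/5 − (6/5)² = 94/25
Independent increments: Var[S_16] = 16·σ² = 16·(94/25) = 1504/25

1504/25


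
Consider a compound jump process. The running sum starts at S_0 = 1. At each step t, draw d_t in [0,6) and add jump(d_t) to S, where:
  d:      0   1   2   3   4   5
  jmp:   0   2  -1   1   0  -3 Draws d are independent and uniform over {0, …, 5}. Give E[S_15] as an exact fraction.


Outcome values over d=0..5: [0, 2, -1, 1, 0, -3]
Σy = -1, Σy² = 15, M = 6
μ = -1/6 = -1/6,  σ² = 15/6 − (-1/6)² = 89/36
E[S_15] = 1 + 15·(-1/6) = -3/2

-3/2


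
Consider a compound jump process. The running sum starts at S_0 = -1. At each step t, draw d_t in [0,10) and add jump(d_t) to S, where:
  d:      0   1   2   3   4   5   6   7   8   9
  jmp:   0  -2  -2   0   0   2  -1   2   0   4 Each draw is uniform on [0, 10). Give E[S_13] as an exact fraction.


29/10

Outcome values over d=0..9: [0, -2, -2, 0, 0, 2, -1, 2, 0, 4]
Σy = 3, Σy² = 33, M = 10
μ = 3/10 = 3/10,  σ² = 33/10 − (3/10)² = 321/100
E[S_13] = -1 + 13·(3/10) = 29/10


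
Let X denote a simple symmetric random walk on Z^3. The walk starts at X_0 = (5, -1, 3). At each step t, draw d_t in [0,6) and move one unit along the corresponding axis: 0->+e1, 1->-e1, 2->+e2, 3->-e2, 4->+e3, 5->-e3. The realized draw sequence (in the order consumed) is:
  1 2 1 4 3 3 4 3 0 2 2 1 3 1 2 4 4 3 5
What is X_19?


(2, -2, 6)

t=0: X=(5, -1, 3), d=1 → -e1, X_1=(4, -1, 3)
t=1: X=(4, -1, 3), d=2 → +e2, X_2=(4, 0, 3)
t=2: X=(4, 0, 3), d=1 → -e1, X_3=(3, 0, 3)
t=3: X=(3, 0, 3), d=4 → +e3, X_4=(3, 0, 4)
t=4: X=(3, 0, 4), d=3 → -e2, X_5=(3, -1, 4)
t=5: X=(3, -1, 4), d=3 → -e2, X_6=(3, -2, 4)
t=6: X=(3, -2, 4), d=4 → +e3, X_7=(3, -2, 5)
t=7: X=(3, -2, 5), d=3 → -e2, X_8=(3, -3, 5)
t=8: X=(3, -3, 5), d=0 → +e1, X_9=(4, -3, 5)
t=9: X=(4, -3, 5), d=2 → +e2, X_10=(4, -2, 5)
t=10: X=(4, -2, 5), d=2 → +e2, X_11=(4, -1, 5)
t=11: X=(4, -1, 5), d=1 → -e1, X_12=(3, -1, 5)
t=12: X=(3, -1, 5), d=3 → -e2, X_13=(3, -2, 5)
t=13: X=(3, -2, 5), d=1 → -e1, X_14=(2, -2, 5)
t=14: X=(2, -2, 5), d=2 → +e2, X_15=(2, -1, 5)
t=15: X=(2, -1, 5), d=4 → +e3, X_16=(2, -1, 6)
t=16: X=(2, -1, 6), d=4 → +e3, X_17=(2, -1, 7)
t=17: X=(2, -1, 7), d=3 → -e2, X_18=(2, -2, 7)
t=18: X=(2, -2, 7), d=5 → -e3, X_19=(2, -2, 6)


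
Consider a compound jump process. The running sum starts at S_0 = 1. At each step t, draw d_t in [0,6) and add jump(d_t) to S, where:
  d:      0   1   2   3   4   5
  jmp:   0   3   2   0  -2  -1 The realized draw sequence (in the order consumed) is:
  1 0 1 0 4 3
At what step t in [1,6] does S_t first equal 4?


1

t=0: S=1, d=1, jump=3, S_1=4
t=1: S=4, d=0, jump=0, S_2=4
t=2: S=4, d=1, jump=3, S_3=7
t=3: S=7, d=0, jump=0, S_4=7
t=4: S=7, d=4, jump=-2, S_5=5
t=5: S=5, d=3, jump=0, S_6=5


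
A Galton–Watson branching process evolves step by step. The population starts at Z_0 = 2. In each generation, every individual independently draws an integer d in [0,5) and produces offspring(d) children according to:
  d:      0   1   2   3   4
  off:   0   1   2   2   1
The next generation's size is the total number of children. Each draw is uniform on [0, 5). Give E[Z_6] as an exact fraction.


Outcome values over d=0..4: [0, 1, 2, 2, 1]
Σy = 6, Σy² = 10, M = 5
μ = 6/5 = 6/5,  σ² = 10/5 − (6/5)² = 14/25
E[Z_0] = 2
E[Z_1] = 6/5·E[Z_0] = 12/5
E[Z_2] = 6/5·E[Z_1] = 72/25
E[Z_3] = 6/5·E[Z_2] = 432/125
E[Z_4] = 6/5·E[Z_3] = 2592/625
E[Z_5] = 6/5·E[Z_4] = 15552/3125
E[Z_6] = 6/5·E[Z_5] = 93312/15625

93312/15625


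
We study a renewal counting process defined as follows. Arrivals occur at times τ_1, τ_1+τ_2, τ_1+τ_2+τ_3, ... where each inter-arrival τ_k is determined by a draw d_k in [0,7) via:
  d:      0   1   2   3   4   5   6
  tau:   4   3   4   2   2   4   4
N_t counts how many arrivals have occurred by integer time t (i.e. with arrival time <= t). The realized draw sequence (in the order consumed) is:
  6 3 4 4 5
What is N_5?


1

draw d_1=6: τ_1=4, arrival time A_1=4
draw d_2=3: τ_2=2, arrival time A_2=6
draw d_3=4: τ_3=2, arrival time A_3=8
draw d_4=4: τ_4=2, arrival time A_4=10
draw d_5=5: τ_5=4, arrival time A_5=14
N_t over t=0..5: 0:0 1:0 2:0 3:0 4:1 5:1


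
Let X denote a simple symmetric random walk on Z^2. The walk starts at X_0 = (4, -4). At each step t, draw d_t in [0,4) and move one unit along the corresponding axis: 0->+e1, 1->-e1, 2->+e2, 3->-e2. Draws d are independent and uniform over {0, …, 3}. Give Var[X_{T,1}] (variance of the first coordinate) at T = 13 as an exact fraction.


13/2

Outcome values over d=0..3: [1, -1, 0, 0]
Σy = 0, Σy² = 2, M = 4
μ = 0/4 = 0,  σ² = 2/4 − (0)² = 1/2
Independent increments: Var[X_13] = 13·σ² = 13·(1/2) = 13/2


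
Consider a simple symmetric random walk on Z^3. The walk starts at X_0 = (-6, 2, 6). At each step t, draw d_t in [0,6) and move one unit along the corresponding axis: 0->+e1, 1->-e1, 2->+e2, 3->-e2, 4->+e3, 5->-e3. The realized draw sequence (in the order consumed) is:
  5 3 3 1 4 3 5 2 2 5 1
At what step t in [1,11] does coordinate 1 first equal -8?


11

t=0: X=(-6, 2, 6), d=5 → -e3, X_1=(-6, 2, 5)
t=1: X=(-6, 2, 5), d=3 → -e2, X_2=(-6, 1, 5)
t=2: X=(-6, 1, 5), d=3 → -e2, X_3=(-6, 0, 5)
t=3: X=(-6, 0, 5), d=1 → -e1, X_4=(-7, 0, 5)
t=4: X=(-7, 0, 5), d=4 → +e3, X_5=(-7, 0, 6)
t=5: X=(-7, 0, 6), d=3 → -e2, X_6=(-7, -1, 6)
t=6: X=(-7, -1, 6), d=5 → -e3, X_7=(-7, -1, 5)
t=7: X=(-7, -1, 5), d=2 → +e2, X_8=(-7, 0, 5)
t=8: X=(-7, 0, 5), d=2 → +e2, X_9=(-7, 1, 5)
t=9: X=(-7, 1, 5), d=5 → -e3, X_10=(-7, 1, 4)
t=10: X=(-7, 1, 4), d=1 → -e1, X_11=(-8, 1, 4)


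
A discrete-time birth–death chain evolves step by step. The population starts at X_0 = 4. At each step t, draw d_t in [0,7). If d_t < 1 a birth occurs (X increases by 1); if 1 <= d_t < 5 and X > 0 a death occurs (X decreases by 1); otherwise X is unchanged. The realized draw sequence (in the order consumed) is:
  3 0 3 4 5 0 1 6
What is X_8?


2

t=0: X=4, d=3 → death, X_1=3
t=1: X=3, d=0 → birth, X_2=4
t=2: X=4, d=3 → death, X_3=3
t=3: X=3, d=4 → death, X_4=2
t=4: X=2, d=5 → hold, X_5=2
t=5: X=2, d=0 → birth, X_6=3
t=6: X=3, d=1 → death, X_7=2
t=7: X=2, d=6 → hold, X_8=2


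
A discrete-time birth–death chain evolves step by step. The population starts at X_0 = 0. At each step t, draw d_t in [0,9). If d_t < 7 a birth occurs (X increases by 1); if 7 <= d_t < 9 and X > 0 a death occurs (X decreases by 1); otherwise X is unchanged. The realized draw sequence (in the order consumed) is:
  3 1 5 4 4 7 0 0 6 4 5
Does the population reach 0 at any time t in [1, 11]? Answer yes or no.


no

t=0: X=0, d=3 → birth, X_1=1
t=1: X=1, d=1 → birth, X_2=2
t=2: X=2, d=5 → birth, X_3=3
t=3: X=3, d=4 → birth, X_4=4
t=4: X=4, d=4 → birth, X_5=5
t=5: X=5, d=7 → death, X_6=4
t=6: X=4, d=0 → birth, X_7=5
t=7: X=5, d=0 → birth, X_8=6
t=8: X=6, d=6 → birth, X_9=7
t=9: X=7, d=4 → birth, X_10=8
t=10: X=8, d=5 → birth, X_11=9


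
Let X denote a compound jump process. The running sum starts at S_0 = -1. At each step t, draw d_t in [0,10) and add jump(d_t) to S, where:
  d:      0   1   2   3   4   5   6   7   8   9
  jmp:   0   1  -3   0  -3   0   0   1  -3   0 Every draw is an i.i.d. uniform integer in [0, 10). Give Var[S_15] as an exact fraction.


Outcome values over d=0..9: [0, 1, -3, 0, -3, 0, 0, 1, -3, 0]
Σy = -7, Σy² = 29, M = 10
μ = -7/10 = -7/10,  σ² = 29/10 − (-7/10)² = 241/100
Independent increments: Var[S_15] = 15·σ² = 15·(241/100) = 723/20

723/20


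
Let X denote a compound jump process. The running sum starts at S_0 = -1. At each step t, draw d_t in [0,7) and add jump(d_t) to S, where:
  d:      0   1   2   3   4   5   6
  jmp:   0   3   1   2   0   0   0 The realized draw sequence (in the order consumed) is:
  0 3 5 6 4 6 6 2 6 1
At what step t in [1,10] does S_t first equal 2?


t=0: S=-1, d=0, jump=0, S_1=-1
t=1: S=-1, d=3, jump=2, S_2=1
t=2: S=1, d=5, jump=0, S_3=1
t=3: S=1, d=6, jump=0, S_4=1
t=4: S=1, d=4, jump=0, S_5=1
t=5: S=1, d=6, jump=0, S_6=1
t=6: S=1, d=6, jump=0, S_7=1
t=7: S=1, d=2, jump=1, S_8=2
t=8: S=2, d=6, jump=0, S_9=2
t=9: S=2, d=1, jump=3, S_10=5

8


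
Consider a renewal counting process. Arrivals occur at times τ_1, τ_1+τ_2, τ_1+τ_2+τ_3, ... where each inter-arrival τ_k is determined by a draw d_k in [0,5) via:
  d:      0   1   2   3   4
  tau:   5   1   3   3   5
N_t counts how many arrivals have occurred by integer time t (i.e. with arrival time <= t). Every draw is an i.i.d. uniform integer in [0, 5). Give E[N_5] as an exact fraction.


3931/3125

Inter-arrival values over d=0..4: [5, 1, 3, 3, 5]
Each d has probability 1/5, so the pmf of τ is: f(1) = 1/5, f(3) = 2/5, f(5) = 2/5
Renewal equation for m(n) = E[N_n]: condition on τ_1 = k (if k <= n, one arrival plus a fresh copy on the remaining n−k steps): m(n) = F(n) + Σ_{k<=n} f(k)·m(n−k), where F(n) = P(τ <= n) and m(0) = 0
m(1) = F(1) = 1/5
m(2) = F(2) + f(1)·m(1) = 1/5 + 1/5·1/5 = 6/25
m(3) = F(3) + f(1)·m(2) = 3/5 + 1/5·6/25 = 81/125
m(4) = F(4) + f(1)·m(3) + f(3)·m(1) = 3/5 + 1/5·81/125 + 2/5·1/5 = 506/625
m(5) = F(5) + f(1)·m(4) + f(3)·m(2) = 1 + 1/5·506/625 + 2/5·6/25 = 3931/3125
E[N_5] = m(5) = 3931/3125


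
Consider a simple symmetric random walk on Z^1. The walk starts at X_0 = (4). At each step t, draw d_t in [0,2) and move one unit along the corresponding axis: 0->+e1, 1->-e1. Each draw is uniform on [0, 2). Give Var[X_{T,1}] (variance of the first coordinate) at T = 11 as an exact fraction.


Outcome values over d=0..1: [1, -1]
Σy = 0, Σy² = 2, M = 2
μ = 0/2 = 0,  σ² = 2/2 − (0)² = 1
Independent increments: Var[X_11] = 11·σ² = 11·(1) = 11

11


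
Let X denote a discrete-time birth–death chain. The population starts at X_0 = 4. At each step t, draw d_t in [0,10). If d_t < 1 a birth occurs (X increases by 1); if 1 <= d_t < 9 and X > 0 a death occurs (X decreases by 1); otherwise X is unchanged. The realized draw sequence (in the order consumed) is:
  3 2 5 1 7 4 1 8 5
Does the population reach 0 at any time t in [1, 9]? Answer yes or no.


t=0: X=4, d=3 → death, X_1=3
t=1: X=3, d=2 → death, X_2=2
t=2: X=2, d=5 → death, X_3=1
t=3: X=1, d=1 → death, X_4=0
t=4: X=0, d=7 → hold, X_5=0
t=5: X=0, d=4 → hold, X_6=0
t=6: X=0, d=1 → hold, X_7=0
t=7: X=0, d=8 → hold, X_8=0
t=8: X=0, d=5 → hold, X_9=0

yes


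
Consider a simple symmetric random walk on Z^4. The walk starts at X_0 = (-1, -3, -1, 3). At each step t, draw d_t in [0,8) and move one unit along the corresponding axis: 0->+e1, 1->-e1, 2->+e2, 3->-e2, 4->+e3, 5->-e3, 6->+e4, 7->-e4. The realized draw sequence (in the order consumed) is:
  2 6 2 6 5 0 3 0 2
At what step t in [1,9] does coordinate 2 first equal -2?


1

t=0: X=(-1, -3, -1, 3), d=2 → +e2, X_1=(-1, -2, -1, 3)
t=1: X=(-1, -2, -1, 3), d=6 → +e4, X_2=(-1, -2, -1, 4)
t=2: X=(-1, -2, -1, 4), d=2 → +e2, X_3=(-1, -1, -1, 4)
t=3: X=(-1, -1, -1, 4), d=6 → +e4, X_4=(-1, -1, -1, 5)
t=4: X=(-1, -1, -1, 5), d=5 → -e3, X_5=(-1, -1, -2, 5)
t=5: X=(-1, -1, -2, 5), d=0 → +e1, X_6=(0, -1, -2, 5)
t=6: X=(0, -1, -2, 5), d=3 → -e2, X_7=(0, -2, -2, 5)
t=7: X=(0, -2, -2, 5), d=0 → +e1, X_8=(1, -2, -2, 5)
t=8: X=(1, -2, -2, 5), d=2 → +e2, X_9=(1, -1, -2, 5)


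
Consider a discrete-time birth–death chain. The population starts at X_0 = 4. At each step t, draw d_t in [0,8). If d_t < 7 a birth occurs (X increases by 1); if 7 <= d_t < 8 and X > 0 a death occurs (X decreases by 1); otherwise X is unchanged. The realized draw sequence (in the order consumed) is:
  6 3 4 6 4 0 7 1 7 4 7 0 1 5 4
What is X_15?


t=0: X=4, d=6 → birth, X_1=5
t=1: X=5, d=3 → birth, X_2=6
t=2: X=6, d=4 → birth, X_3=7
t=3: X=7, d=6 → birth, X_4=8
t=4: X=8, d=4 → birth, X_5=9
t=5: X=9, d=0 → birth, X_6=10
t=6: X=10, d=7 → death, X_7=9
t=7: X=9, d=1 → birth, X_8=10
t=8: X=10, d=7 → death, X_9=9
t=9: X=9, d=4 → birth, X_10=10
t=10: X=10, d=7 → death, X_11=9
t=11: X=9, d=0 → birth, X_12=10
t=12: X=10, d=1 → birth, X_13=11
t=13: X=11, d=5 → birth, X_14=12
t=14: X=12, d=4 → birth, X_15=13

13


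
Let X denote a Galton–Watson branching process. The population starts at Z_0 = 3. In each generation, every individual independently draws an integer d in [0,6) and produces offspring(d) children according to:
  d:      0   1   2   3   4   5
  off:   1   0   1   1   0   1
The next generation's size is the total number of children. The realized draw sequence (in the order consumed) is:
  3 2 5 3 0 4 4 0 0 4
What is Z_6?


gen 0: Z_0=3, draws=[3, 2, 5], offspring=[1, 1, 1], Z_1=3
gen 1: Z_1=3, draws=[3, 0, 4], offspring=[1, 1, 0], Z_2=2
gen 2: Z_2=2, draws=[4, 0], offspring=[0, 1], Z_3=1
gen 3: Z_3=1, draws=[0], offspring=[1], Z_4=1
gen 4: Z_4=1, draws=[4], offspring=[0], Z_5=0
gen 5: Z_5=0, draws=[], offspring=[], Z_6=0

0


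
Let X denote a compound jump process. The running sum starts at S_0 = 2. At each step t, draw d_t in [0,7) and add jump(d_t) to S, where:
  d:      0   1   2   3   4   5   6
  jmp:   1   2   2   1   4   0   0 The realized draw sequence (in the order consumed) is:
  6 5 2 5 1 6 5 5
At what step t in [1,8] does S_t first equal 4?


t=0: S=2, d=6, jump=0, S_1=2
t=1: S=2, d=5, jump=0, S_2=2
t=2: S=2, d=2, jump=2, S_3=4
t=3: S=4, d=5, jump=0, S_4=4
t=4: S=4, d=1, jump=2, S_5=6
t=5: S=6, d=6, jump=0, S_6=6
t=6: S=6, d=5, jump=0, S_7=6
t=7: S=6, d=5, jump=0, S_8=6

3


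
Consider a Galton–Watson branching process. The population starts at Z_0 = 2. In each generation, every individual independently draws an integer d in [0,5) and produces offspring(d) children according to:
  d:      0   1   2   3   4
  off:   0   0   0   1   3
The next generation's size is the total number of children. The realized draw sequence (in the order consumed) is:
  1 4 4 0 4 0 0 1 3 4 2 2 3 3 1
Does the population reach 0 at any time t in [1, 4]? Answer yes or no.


no

gen 0: Z_0=2, draws=[1, 4], offspring=[0, 3], Z_1=3
gen 1: Z_1=3, draws=[4, 0, 4], offspring=[3, 0, 3], Z_2=6
gen 2: Z_2=6, draws=[0, 0, 1, 3, 4, 2], offspring=[0, 0, 0, 1, 3, 0], Z_3=4
gen 3: Z_3=4, draws=[2, 3, 3, 1], offspring=[0, 1, 1, 0], Z_4=2


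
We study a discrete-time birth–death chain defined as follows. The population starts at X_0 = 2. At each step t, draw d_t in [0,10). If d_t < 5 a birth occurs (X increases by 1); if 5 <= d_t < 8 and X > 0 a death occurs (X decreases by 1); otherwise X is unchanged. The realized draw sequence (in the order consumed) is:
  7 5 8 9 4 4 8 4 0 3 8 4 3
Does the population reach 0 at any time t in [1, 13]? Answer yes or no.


yes

t=0: X=2, d=7 → death, X_1=1
t=1: X=1, d=5 → death, X_2=0
t=2: X=0, d=8 → hold, X_3=0
t=3: X=0, d=9 → hold, X_4=0
t=4: X=0, d=4 → birth, X_5=1
t=5: X=1, d=4 → birth, X_6=2
t=6: X=2, d=8 → hold, X_7=2
t=7: X=2, d=4 → birth, X_8=3
t=8: X=3, d=0 → birth, X_9=4
t=9: X=4, d=3 → birth, X_10=5
t=10: X=5, d=8 → hold, X_11=5
t=11: X=5, d=4 → birth, X_12=6
t=12: X=6, d=3 → birth, X_13=7


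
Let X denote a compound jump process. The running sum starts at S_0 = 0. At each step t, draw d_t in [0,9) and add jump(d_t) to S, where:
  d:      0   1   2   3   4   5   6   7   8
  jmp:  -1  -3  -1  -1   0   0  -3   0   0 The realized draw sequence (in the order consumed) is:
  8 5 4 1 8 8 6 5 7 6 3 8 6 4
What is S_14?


t=0: S=0, d=8, jump=0, S_1=0
t=1: S=0, d=5, jump=0, S_2=0
t=2: S=0, d=4, jump=0, S_3=0
t=3: S=0, d=1, jump=-3, S_4=-3
t=4: S=-3, d=8, jump=0, S_5=-3
t=5: S=-3, d=8, jump=0, S_6=-3
t=6: S=-3, d=6, jump=-3, S_7=-6
t=7: S=-6, d=5, jump=0, S_8=-6
t=8: S=-6, d=7, jump=0, S_9=-6
t=9: S=-6, d=6, jump=-3, S_10=-9
t=10: S=-9, d=3, jump=-1, S_11=-10
t=11: S=-10, d=8, jump=0, S_12=-10
t=12: S=-10, d=6, jump=-3, S_13=-13
t=13: S=-13, d=4, jump=0, S_14=-13

-13


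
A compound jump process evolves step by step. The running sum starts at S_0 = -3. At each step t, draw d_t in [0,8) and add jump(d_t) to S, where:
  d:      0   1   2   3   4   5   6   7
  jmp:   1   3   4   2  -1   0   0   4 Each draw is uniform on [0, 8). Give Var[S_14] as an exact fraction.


1449/32

Outcome values over d=0..7: [1, 3, 4, 2, -1, 0, 0, 4]
Σy = 13, Σy² = 47, M = 8
μ = 13/8 = 13/8,  σ² = 47/8 − (13/8)² = 207/64
Independent increments: Var[S_14] = 14·σ² = 14·(207/64) = 1449/32


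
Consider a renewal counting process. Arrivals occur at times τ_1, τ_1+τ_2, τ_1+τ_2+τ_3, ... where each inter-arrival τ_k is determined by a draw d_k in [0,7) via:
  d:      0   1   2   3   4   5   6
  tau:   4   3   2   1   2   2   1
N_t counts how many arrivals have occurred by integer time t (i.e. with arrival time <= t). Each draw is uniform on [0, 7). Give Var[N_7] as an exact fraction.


571736687042/678223072849

Inter-arrival values over d=0..6: [4, 3, 2, 1, 2, 2, 1]
Each d has probability 1/7, so the pmf of τ is: f(1) = 2/7, f(2) = 3/7, f(3) = 1/7, f(4) = 1/7
Let p_n(j) = P(N_n = j), with p_0 = [1]. Condition on τ_1: p_n(0) = P(τ > n), and for j >= 1, p_n(j) = Σ_{k<=n} f(k)·p_{n−k}(j−1)
p_1 = [5/7, 2/7]  (j = 0..1)
p_2 = [2/7, 31/49, 4/49]  (j = 0..2)
p_3 = [1/7, 26/49, 104/343, 8/343]  (j = 0..3)
p_4 = [0, 20/49, 159/343, 292/2401, 16/2401]  (j = 0..4)
p_5 = [0, 10/49, 163/343, 94/343, 752/16807, 32/16807]  (j = 0..5)
p_6 = [0, 3/49, 137/343, 935/2401, 2248/16807, 1840/117649, 64/117649]  (j = 0..6)
p_7 = [0, 1/49, 82/343, 1026/2401, 4192/16807, 6864/117649, 4352/823543, 128/823543]  (j = 0..7)
E[N_7] = Σ j·p_7(j) = 2555205/823543;  E[N_7²] = Σ j²·p_7(j) = 8622269/823543
Var[N_7] = 8622269/823543 − (2555205/823543)² = 571736687042/678223072849


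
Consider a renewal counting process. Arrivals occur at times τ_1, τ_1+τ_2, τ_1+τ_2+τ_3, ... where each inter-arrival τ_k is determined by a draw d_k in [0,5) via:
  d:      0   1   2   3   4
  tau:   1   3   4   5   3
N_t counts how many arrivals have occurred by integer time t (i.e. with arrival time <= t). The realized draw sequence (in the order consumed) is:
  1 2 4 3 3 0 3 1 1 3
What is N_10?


draw d_1=1: τ_1=3, arrival time A_1=3
draw d_2=2: τ_2=4, arrival time A_2=7
draw d_3=4: τ_3=3, arrival time A_3=10
draw d_4=3: τ_4=5, arrival time A_4=15
draw d_5=3: τ_5=5, arrival time A_5=20
draw d_6=0: τ_6=1, arrival time A_6=21
draw d_7=3: τ_7=5, arrival time A_7=26
draw d_8=1: τ_8=3, arrival time A_8=29
draw d_9=1: τ_9=3, arrival time A_9=32
draw d_10=3: τ_10=5, arrival time A_10=37
N_t over t=0..10: 0:0 1:0 2:0 3:1 4:1 5:1 6:1 7:2 8:2 9:2 10:3

3


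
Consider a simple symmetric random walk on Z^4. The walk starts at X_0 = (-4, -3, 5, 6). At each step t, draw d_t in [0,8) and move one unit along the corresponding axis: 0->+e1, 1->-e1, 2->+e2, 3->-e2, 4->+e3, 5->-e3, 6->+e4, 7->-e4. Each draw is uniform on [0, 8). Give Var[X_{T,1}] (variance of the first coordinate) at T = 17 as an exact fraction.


17/4

Outcome values over d=0..7: [1, -1, 0, 0, 0, 0, 0, 0]
Σy = 0, Σy² = 2, M = 8
μ = 0/8 = 0,  σ² = 2/8 − (0)² = 1/4
Independent increments: Var[X_17] = 17·σ² = 17·(1/4) = 17/4


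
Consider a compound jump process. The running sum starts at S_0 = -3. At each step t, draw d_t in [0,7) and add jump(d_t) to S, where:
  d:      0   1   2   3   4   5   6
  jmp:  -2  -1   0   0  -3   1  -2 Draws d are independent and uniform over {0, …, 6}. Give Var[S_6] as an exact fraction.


72/7

Outcome values over d=0..6: [-2, -1, 0, 0, -3, 1, -2]
Σy = -7, Σy² = 19, M = 7
μ = -7/7 = -1,  σ² = 19/7 − (-1)² = 12/7
Independent increments: Var[S_6] = 6·σ² = 6·(12/7) = 72/7


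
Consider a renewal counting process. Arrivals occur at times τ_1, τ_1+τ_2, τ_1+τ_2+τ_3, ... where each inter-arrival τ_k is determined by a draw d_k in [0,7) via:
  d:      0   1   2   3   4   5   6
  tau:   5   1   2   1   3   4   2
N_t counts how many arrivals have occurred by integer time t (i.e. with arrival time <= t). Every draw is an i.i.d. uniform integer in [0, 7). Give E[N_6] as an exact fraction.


256502/117649

Inter-arrival values over d=0..6: [5, 1, 2, 1, 3, 4, 2]
Each d has probability 1/7, so the pmf of τ is: f(1) = 2/7, f(2) = 2/7, f(3) = 1/7, f(4) = 1/7, f(5) = 1/7
Renewal equation for m(n) = E[N_n]: condition on τ_1 = k (if k <= n, one arrival plus a fresh copy on the remaining n−k steps): m(n) = F(n) + Σ_{k<=n} f(k)·m(n−k), where F(n) = P(τ <= n) and m(0) = 0
m(1) = F(1) = 2/7
m(2) = F(2) + f(1)·m(1) = 4/7 + 2/7·2/7 = 32/49
m(3) = F(3) + f(1)·m(2) + f(2)·m(1) = 5/7 + 2/7·32/49 + 2/7·2/7 = 337/343
m(4) = F(4) + f(1)·m(3) + f(2)·m(2) + f(3)·m(1) = 6/7 + 2/7·337/343 + 2/7·32/49 + 1/7·2/7 = 3278/2401
m(5) = F(5) + f(1)·m(4) + f(2)·m(3) + f(3)·m(2) + f(4)·m(1) = 1 + 2/7·3278/2401 + 2/7·337/343 + 1/7·32/49 + 1/7·2/7 = 30335/16807
m(6) = F(6) + f(1)·m(5) + f(2)·m(4) + f(3)·m(3) + f(4)·m(2) + f(5)·m(1) = 1 + 2/7·30335/16807 + 2/7·3278/2401 + 1/7·337/343 + 1/7·32/49 + 1/7·2/7 = 256502/117649
E[N_6] = m(6) = 256502/117649


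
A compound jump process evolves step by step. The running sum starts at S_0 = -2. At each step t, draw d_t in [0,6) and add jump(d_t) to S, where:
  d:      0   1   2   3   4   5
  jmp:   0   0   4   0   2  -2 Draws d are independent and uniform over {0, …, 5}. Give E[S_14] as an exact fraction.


Outcome values over d=0..5: [0, 0, 4, 0, 2, -2]
Σy = 4, Σy² = 24, M = 6
μ = 4/6 = 2/3,  σ² = 24/6 − (2/3)² = 32/9
E[S_14] = -2 + 14·(2/3) = 22/3

22/3


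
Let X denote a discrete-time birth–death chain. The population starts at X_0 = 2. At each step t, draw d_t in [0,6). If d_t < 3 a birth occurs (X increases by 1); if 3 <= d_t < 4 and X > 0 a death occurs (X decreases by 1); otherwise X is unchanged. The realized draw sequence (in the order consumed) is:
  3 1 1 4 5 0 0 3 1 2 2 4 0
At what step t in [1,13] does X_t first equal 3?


3

t=0: X=2, d=3 → death, X_1=1
t=1: X=1, d=1 → birth, X_2=2
t=2: X=2, d=1 → birth, X_3=3
t=3: X=3, d=4 → hold, X_4=3
t=4: X=3, d=5 → hold, X_5=3
t=5: X=3, d=0 → birth, X_6=4
t=6: X=4, d=0 → birth, X_7=5
t=7: X=5, d=3 → death, X_8=4
t=8: X=4, d=1 → birth, X_9=5
t=9: X=5, d=2 → birth, X_10=6
t=10: X=6, d=2 → birth, X_11=7
t=11: X=7, d=4 → hold, X_12=7
t=12: X=7, d=0 → birth, X_13=8


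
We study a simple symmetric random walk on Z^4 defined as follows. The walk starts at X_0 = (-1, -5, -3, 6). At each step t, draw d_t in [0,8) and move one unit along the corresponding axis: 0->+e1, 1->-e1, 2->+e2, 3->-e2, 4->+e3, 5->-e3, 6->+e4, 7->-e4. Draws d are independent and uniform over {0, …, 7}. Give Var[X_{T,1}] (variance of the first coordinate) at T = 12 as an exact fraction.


Outcome values over d=0..7: [1, -1, 0, 0, 0, 0, 0, 0]
Σy = 0, Σy² = 2, M = 8
μ = 0/8 = 0,  σ² = 2/8 − (0)² = 1/4
Independent increments: Var[X_12] = 12·σ² = 12·(1/4) = 3

3


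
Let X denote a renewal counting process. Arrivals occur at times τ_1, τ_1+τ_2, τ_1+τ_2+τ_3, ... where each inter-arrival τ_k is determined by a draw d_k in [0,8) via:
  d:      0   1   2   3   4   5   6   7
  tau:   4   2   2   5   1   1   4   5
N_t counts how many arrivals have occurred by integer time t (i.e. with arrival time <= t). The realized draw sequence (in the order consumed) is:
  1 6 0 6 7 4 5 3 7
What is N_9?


draw d_1=1: τ_1=2, arrival time A_1=2
draw d_2=6: τ_2=4, arrival time A_2=6
draw d_3=0: τ_3=4, arrival time A_3=10
draw d_4=6: τ_4=4, arrival time A_4=14
draw d_5=7: τ_5=5, arrival time A_5=19
draw d_6=4: τ_6=1, arrival time A_6=20
draw d_7=5: τ_7=1, arrival time A_7=21
draw d_8=3: τ_8=5, arrival time A_8=26
draw d_9=7: τ_9=5, arrival time A_9=31
N_t over t=0..9: 0:0 1:0 2:1 3:1 4:1 5:1 6:2 7:2 8:2 9:2

2


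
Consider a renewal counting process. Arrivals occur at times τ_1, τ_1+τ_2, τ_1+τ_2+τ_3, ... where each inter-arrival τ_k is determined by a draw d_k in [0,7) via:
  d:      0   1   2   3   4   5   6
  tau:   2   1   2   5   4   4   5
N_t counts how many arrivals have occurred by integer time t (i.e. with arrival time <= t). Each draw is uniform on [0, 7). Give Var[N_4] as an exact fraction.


3032854/5764801

Inter-arrival values over d=0..6: [2, 1, 2, 5, 4, 4, 5]
Each d has probability 1/7, so the pmf of τ is: f(1) = 1/7, f(2) = 2/7, f(4) = 2/7, f(5) = 2/7
Let p_n(j) = P(N_n = j), with p_0 = [1]. Condition on τ_1: p_n(0) = P(τ > n), and for j >= 1, p_n(j) = Σ_{k<=n} f(k)·p_{n−k}(j−1)
p_1 = [6/7, 1/7]  (j = 0..1)
p_2 = [4/7, 20/49, 1/49]  (j = 0..2)
p_3 = [4/7, 16/49, 34/343, 1/343]  (j = 0..3)
p_4 = [2/7, 26/49, 8/49, 48/2401, 1/2401]  (j = 0..4)
E[N_4] = Σ j·p_4(j) = 2206/2401;  E[N_4²] = Σ j²·p_4(j) = 470/343
Var[N_4] = 470/343 − (2206/2401)² = 3032854/5764801


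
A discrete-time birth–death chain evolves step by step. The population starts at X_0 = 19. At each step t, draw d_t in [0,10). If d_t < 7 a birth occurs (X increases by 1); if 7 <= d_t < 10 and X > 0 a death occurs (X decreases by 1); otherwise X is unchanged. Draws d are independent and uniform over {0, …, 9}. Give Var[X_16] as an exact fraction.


X can drop by at most 1 per step and X_0 = 19 > T = 16, so X_t >= 19 − t >= 3 > 0 for every t <= 16: the floor at 0 (the 'and X > 0' condition) never binds. Hence X_16 = X_0 + Σ_{t<16} Y_t with i.i.d. increments Y_t = y(d_t) ∈ {+1, −1, 0}.
Outcome values over d=0..9: [1, 1, 1, 1, 1, 1, 1, -1, -1, -1]
Σy = 4, Σy² = 10, M = 10
μ = 4/10 = 2/5,  σ² = 10/10 − (2/5)² = 21/25
Independent increments: Var[X_16] = 16·σ² = 16·(21/25) = 336/25

336/25


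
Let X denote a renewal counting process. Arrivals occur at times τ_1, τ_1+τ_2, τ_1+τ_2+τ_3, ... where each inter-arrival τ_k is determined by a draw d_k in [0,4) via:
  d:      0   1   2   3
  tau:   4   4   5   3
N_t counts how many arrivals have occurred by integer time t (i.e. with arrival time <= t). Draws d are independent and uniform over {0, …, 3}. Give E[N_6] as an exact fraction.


Inter-arrival values over d=0..3: [4, 4, 5, 3]
Each d has probability 1/4, so the pmf of τ is: f(3) = 1/4, f(4) = 1/2, f(5) = 1/4
Renewal equation for m(n) = E[N_n]: condition on τ_1 = k (if k <= n, one arrival plus a fresh copy on the remaining n−k steps): m(n) = F(n) + Σ_{k<=n} f(k)·m(n−k), where F(n) = P(τ <= n) and m(0) = 0
m(1) = F(1) = 0
m(2) = F(2) = 0
m(3) = F(3) = 1/4
m(4) = F(4) = 3/4
m(5) = F(5) = 1
m(6) = F(6) + f(3)·m(3) = 1 + 1/4·1/4 = 17/16
E[N_6] = m(6) = 17/16

17/16


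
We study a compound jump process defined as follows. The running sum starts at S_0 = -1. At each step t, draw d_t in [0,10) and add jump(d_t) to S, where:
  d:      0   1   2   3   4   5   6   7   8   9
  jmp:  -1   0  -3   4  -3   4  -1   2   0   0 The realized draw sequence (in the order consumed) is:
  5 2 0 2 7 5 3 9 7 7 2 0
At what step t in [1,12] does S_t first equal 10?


10

t=0: S=-1, d=5, jump=4, S_1=3
t=1: S=3, d=2, jump=-3, S_2=0
t=2: S=0, d=0, jump=-1, S_3=-1
t=3: S=-1, d=2, jump=-3, S_4=-4
t=4: S=-4, d=7, jump=2, S_5=-2
t=5: S=-2, d=5, jump=4, S_6=2
t=6: S=2, d=3, jump=4, S_7=6
t=7: S=6, d=9, jump=0, S_8=6
t=8: S=6, d=7, jump=2, S_9=8
t=9: S=8, d=7, jump=2, S_10=10
t=10: S=10, d=2, jump=-3, S_11=7
t=11: S=7, d=0, jump=-1, S_12=6


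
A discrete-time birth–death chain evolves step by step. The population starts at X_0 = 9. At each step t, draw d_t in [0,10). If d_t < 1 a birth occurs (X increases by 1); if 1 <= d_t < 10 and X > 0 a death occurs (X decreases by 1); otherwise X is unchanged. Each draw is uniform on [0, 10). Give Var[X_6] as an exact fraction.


54/25

X can drop by at most 1 per step and X_0 = 9 > T = 6, so X_t >= 9 − t >= 3 > 0 for every t <= 6: the floor at 0 (the 'and X > 0' condition) never binds. Hence X_6 = X_0 + Σ_{t<6} Y_t with i.i.d. increments Y_t = y(d_t) ∈ {+1, −1, 0}.
Outcome values over d=0..9: [1, -1, -1, -1, -1, -1, -1, -1, -1, -1]
Σy = -8, Σy² = 10, M = 10
μ = -8/10 = -4/5,  σ² = 10/10 − (-4/5)² = 9/25
Independent increments: Var[X_6] = 6·σ² = 6·(9/25) = 54/25


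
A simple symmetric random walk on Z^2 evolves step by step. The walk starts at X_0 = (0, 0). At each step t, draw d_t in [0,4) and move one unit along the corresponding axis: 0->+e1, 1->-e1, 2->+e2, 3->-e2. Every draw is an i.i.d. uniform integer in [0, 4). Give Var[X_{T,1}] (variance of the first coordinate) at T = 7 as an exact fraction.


Outcome values over d=0..3: [1, -1, 0, 0]
Σy = 0, Σy² = 2, M = 4
μ = 0/4 = 0,  σ² = 2/4 − (0)² = 1/2
Independent increments: Var[X_7] = 7·σ² = 7·(1/2) = 7/2

7/2


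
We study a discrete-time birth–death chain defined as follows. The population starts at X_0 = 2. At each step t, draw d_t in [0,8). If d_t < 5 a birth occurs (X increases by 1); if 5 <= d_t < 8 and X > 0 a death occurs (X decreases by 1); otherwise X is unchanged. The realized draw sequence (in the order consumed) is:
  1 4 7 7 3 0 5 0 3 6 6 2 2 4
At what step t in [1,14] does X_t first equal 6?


14

t=0: X=2, d=1 → birth, X_1=3
t=1: X=3, d=4 → birth, X_2=4
t=2: X=4, d=7 → death, X_3=3
t=3: X=3, d=7 → death, X_4=2
t=4: X=2, d=3 → birth, X_5=3
t=5: X=3, d=0 → birth, X_6=4
t=6: X=4, d=5 → death, X_7=3
t=7: X=3, d=0 → birth, X_8=4
t=8: X=4, d=3 → birth, X_9=5
t=9: X=5, d=6 → death, X_10=4
t=10: X=4, d=6 → death, X_11=3
t=11: X=3, d=2 → birth, X_12=4
t=12: X=4, d=2 → birth, X_13=5
t=13: X=5, d=4 → birth, X_14=6


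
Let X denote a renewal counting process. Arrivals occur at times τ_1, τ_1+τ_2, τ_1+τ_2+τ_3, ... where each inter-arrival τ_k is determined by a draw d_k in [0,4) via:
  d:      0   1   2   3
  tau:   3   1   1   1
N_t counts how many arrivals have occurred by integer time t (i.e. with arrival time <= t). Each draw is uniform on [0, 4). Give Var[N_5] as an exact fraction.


Inter-arrival values over d=0..3: [3, 1, 1, 1]
Each d has probability 1/4, so the pmf of τ is: f(1) = 3/4, f(3) = 1/4
Let p_n(j) = P(N_n = j), with p_0 = [1]. Condition on τ_1: p_n(0) = P(τ > n), and for j >= 1, p_n(j) = Σ_{k<=n} f(k)·p_{n−k}(j−1)
p_1 = [1/4, 3/4]  (j = 0..1)
p_2 = [1/4, 3/16, 9/16]  (j = 0..2)
p_3 = [0, 7/16, 9/64, 27/64]  (j = 0..3)
p_4 = [0, 1/16, 33/64, 27/256, 81/256]  (j = 0..4)
p_5 = [0, 1/16, 3/32, 135/256, 81/1024, 243/1024]  (j = 0..5)
E[N_5] = Σ j·p_5(j) = 3415/1024;  E[N_5²] = Σ j²·p_5(j) = 12679/1024
Var[N_5] = 12679/1024 − (3415/1024)² = 1321071/1048576

1321071/1048576


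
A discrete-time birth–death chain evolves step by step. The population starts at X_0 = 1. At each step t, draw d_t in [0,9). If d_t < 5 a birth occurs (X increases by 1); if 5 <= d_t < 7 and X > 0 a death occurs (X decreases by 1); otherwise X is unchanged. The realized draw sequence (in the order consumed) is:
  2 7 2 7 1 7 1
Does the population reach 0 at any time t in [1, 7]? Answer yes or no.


t=0: X=1, d=2 → birth, X_1=2
t=1: X=2, d=7 → hold, X_2=2
t=2: X=2, d=2 → birth, X_3=3
t=3: X=3, d=7 → hold, X_4=3
t=4: X=3, d=1 → birth, X_5=4
t=5: X=4, d=7 → hold, X_6=4
t=6: X=4, d=1 → birth, X_7=5

no


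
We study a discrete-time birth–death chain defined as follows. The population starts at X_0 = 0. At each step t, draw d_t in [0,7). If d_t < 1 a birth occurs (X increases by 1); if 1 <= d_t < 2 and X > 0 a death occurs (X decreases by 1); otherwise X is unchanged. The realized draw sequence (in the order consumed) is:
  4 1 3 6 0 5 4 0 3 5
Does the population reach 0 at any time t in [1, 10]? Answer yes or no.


yes

t=0: X=0, d=4 → hold, X_1=0
t=1: X=0, d=1 → hold, X_2=0
t=2: X=0, d=3 → hold, X_3=0
t=3: X=0, d=6 → hold, X_4=0
t=4: X=0, d=0 → birth, X_5=1
t=5: X=1, d=5 → hold, X_6=1
t=6: X=1, d=4 → hold, X_7=1
t=7: X=1, d=0 → birth, X_8=2
t=8: X=2, d=3 → hold, X_9=2
t=9: X=2, d=5 → hold, X_10=2


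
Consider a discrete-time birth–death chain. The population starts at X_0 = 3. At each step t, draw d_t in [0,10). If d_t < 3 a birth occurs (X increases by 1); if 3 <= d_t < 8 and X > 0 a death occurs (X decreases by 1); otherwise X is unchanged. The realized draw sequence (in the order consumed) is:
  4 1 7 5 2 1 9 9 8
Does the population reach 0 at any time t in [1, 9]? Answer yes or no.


no

t=0: X=3, d=4 → death, X_1=2
t=1: X=2, d=1 → birth, X_2=3
t=2: X=3, d=7 → death, X_3=2
t=3: X=2, d=5 → death, X_4=1
t=4: X=1, d=2 → birth, X_5=2
t=5: X=2, d=1 → birth, X_6=3
t=6: X=3, d=9 → hold, X_7=3
t=7: X=3, d=9 → hold, X_8=3
t=8: X=3, d=8 → hold, X_9=3


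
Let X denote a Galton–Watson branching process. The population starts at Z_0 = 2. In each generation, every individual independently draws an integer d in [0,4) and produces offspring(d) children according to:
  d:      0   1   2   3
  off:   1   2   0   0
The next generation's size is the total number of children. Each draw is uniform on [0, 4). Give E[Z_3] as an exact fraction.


Outcome values over d=0..3: [1, 2, 0, 0]
Σy = 3, Σy² = 5, M = 4
μ = 3/4 = 3/4,  σ² = 5/4 − (3/4)² = 11/16
E[Z_0] = 2
E[Z_1] = 3/4·E[Z_0] = 3/2
E[Z_2] = 3/4·E[Z_1] = 9/8
E[Z_3] = 3/4·E[Z_2] = 27/32

27/32
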